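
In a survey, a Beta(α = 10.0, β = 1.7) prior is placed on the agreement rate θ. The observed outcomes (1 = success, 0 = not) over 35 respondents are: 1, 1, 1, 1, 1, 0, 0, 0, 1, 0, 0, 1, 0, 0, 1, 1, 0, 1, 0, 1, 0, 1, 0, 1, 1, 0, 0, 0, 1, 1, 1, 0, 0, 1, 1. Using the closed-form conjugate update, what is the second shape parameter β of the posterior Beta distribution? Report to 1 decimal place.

17.7

The Beta prior is conjugate to a Binomial/Bernoulli likelihood; the update adds successes to α and failures to β.
Posterior: Beta(α+k, β+n−k) = Beta(10.0+19, 1.7+16) = Beta(29.0, 17.7).
Posterior β = 17.7.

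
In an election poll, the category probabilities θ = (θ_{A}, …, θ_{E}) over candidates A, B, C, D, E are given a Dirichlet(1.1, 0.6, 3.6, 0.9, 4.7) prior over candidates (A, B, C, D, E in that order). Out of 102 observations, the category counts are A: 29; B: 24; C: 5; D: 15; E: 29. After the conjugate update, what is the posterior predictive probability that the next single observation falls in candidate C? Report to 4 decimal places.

0.0762

The Dirichlet prior is conjugate to the Multinomial likelihood: each posterior αⱼ = prior αⱼ + observed count nⱼ.
Posterior concentration: (30.1, 24.6, 8.6, 15.9, 33.7), total = 112.9.
P(next = C | data) = α_{C}/Σα = 0.0762.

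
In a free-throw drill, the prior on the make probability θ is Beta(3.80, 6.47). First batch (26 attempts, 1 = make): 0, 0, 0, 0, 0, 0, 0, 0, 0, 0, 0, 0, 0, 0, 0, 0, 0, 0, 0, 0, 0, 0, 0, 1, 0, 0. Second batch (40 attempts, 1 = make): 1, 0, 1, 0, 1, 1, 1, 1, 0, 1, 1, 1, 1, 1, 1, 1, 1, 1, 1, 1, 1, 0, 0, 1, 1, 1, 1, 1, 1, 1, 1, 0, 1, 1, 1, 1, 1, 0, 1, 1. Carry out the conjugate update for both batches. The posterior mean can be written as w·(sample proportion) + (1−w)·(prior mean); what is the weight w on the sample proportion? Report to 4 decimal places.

The Beta prior is conjugate to a Binomial/Bernoulli likelihood; the update adds successes to α and failures to β.
Total number of attempts: n = 26 + 40 = 66.
Posterior mean = (α₀+k)/(α₀+β₀+n) = [n/(α₀+β₀+n)]·(k/n) + [(α₀+β₀)/(α₀+β₀+n)]·α₀/(α₀+β₀), so only n and the prior enter the weight.
The weight on the data is w = n/(α₀+β₀+n) = 66/(3.80+6.47+66) = 66/76.27 = 0.8653.

0.8653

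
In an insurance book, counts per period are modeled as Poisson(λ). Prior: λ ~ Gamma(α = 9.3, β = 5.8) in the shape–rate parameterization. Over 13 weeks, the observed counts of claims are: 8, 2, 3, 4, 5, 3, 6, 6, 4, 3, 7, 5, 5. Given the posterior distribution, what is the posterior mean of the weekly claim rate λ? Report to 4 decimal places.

With a Gamma(shape α, rate β) prior, the Poisson likelihood is conjugate: the posterior is Gamma(α + ΣXᵢ, β + n).
Sum of counts S = 61 over n = 13 weeks.
Posterior: Gamma(α+S, β+n) = Gamma(9.3+61, 5.8+13) = Gamma(70.3, 18.8).
Posterior mean = α/β = 70.3/18.8 = 3.7394.

3.7394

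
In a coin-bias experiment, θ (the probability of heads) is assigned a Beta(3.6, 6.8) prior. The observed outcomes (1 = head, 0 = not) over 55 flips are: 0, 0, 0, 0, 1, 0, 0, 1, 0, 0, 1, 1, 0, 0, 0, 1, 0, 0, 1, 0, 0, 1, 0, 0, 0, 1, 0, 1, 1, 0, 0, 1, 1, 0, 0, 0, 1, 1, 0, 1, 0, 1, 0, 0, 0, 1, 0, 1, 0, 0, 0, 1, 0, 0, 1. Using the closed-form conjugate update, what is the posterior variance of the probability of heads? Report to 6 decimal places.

The Beta prior is conjugate to a Binomial/Bernoulli likelihood; the update adds successes to α and failures to β.
Posterior: Beta(α+k, β+n−k) = Beta(3.6+20, 6.8+35) = Beta(23.6, 41.8).
Var = αβ/((α+β)²(α+β+1)) = 23.6·41.8/(65.4²·66.4) = 0.003473.

0.003473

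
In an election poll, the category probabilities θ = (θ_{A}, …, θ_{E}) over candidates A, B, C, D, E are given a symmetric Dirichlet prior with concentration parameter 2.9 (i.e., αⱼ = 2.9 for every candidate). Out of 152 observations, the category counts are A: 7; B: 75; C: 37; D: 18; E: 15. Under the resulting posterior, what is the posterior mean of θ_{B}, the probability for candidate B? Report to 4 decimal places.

The Dirichlet prior is conjugate to the Multinomial likelihood: each posterior αⱼ = prior αⱼ + observed count nⱼ.
Posterior concentration: (9.9, 77.9, 39.9, 20.9, 17.9), total = 166.5.
E[θ_{B}|data] = α_{B}/Σα = 77.9/166.5 = 0.4679.

0.4679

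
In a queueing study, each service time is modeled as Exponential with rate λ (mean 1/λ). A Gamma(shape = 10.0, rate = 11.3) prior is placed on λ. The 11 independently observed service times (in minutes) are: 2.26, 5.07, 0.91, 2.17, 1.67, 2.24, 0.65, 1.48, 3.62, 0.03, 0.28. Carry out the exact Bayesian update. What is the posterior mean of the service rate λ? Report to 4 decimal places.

0.6629

With a Gamma(shape α, rate β) prior on the exponential rate λ, the posterior after n observations with total T = Σxᵢ is Gamma(α+n, β+T).
Sum of observations T = 20.38 minutes; n = 11.
Posterior: Gamma(10.0+11, 11.3+20.38) = Gamma(21.0, 31.68).
Posterior mean of λ = α/β = 21.0/31.68 = 0.6629.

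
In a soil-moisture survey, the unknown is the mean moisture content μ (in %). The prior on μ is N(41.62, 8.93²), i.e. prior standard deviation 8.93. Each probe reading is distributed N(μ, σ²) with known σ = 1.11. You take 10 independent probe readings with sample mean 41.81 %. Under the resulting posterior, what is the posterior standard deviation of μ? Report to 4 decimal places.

For Normal data with known variance σ², a Normal(μ₀, σ₀²) prior on μ is conjugate. Posterior precision = 1/σ₀² + n/σ²; posterior mean is the precision-weighted average of μ₀ and x̄.
σ₀² = 8.93² = 79.7449, σ² = 1.11² = 1.2321; σ² + n·σ₀² = 1.2321 + 10·79.7449 = 798.6811.
Posterior precision = 1/σ₀² + n/σ² = 1/79.7449 + 10/1.2321 = (σ² + n·σ₀²)/(σ₀²σ²) = 798.6811/(79.7449·1.2321); posterior variance σₙ² = σ₀²σ²/(σ² + n·σ₀²) = 79.7449·1.2321/798.6811 = 0.123020.
Posterior SD = √σₙ² = √(79.7449·1.2321/798.6811) = 0.3507.

0.3507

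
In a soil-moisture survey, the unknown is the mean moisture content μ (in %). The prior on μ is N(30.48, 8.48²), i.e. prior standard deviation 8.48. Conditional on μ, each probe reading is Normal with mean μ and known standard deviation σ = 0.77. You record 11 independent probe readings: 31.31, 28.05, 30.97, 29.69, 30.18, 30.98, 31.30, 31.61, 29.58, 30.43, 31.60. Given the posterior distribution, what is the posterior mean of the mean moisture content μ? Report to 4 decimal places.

30.5182

For Normal data with known variance σ², a Normal(μ₀, σ₀²) prior on μ is conjugate. Posterior precision = 1/σ₀² + n/σ²; posterior mean is the precision-weighted average of μ₀ and x̄.
Σxᵢ = 31.31 + 28.05 + 30.97 + 29.69 + 30.18 + 30.98 + 31.30 + 31.61 + 29.58 + 30.43 + 31.60 = 335.7, so n·x̄ = 335.7.
σ₀² = 8.48² = 71.9104, σ² = 0.77² = 0.5929; σ² + n·σ₀² = 0.5929 + 11·71.9104 = 791.6073.
Posterior mean = (μ₀/σ₀² + n·x̄/σ²)/(1/σ₀² + n/σ²) = (σ²·μ₀ + σ₀²·n·x̄)/(σ² + n·σ₀²) = (0.5929·30.48 + 71.9104·335.7)/791.6073 = 24158.392872/791.6073 = 30.5182.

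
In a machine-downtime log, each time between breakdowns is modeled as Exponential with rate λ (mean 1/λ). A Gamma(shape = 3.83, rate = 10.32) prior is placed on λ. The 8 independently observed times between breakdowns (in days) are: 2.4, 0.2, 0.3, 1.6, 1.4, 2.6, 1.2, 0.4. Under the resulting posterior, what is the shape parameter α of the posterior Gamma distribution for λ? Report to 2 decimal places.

11.83

With a Gamma(shape α, rate β) prior on the exponential rate λ, the posterior after n observations with total T = Σxᵢ is Gamma(α+n, β+T).
Sum of observations T = 10.1 days; n = 8.
Posterior: Gamma(3.83+8, 10.32+10.1) = Gamma(11.83, 20.42).
Posterior α = 11.83.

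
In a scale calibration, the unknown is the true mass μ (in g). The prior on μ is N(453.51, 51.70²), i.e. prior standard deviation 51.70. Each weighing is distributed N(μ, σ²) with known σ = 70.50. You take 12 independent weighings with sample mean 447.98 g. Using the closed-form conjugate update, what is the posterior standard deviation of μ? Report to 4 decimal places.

For Normal data with known variance σ², a Normal(μ₀, σ₀²) prior on μ is conjugate. Posterior precision = 1/σ₀² + n/σ²; posterior mean is the precision-weighted average of μ₀ and x̄.
σ₀² = 51.70² = 2672.89, σ² = 70.50² = 4970.25; σ² + n·σ₀² = 4970.25 + 12·2672.89 = 37044.93.
Posterior precision = 1/σ₀² + n/σ² = 1/2672.89 + 12/4970.25 = (σ² + n·σ₀²)/(σ₀²σ²) = 37044.93/(2672.89·4970.25); posterior variance σₙ² = σ₀²σ²/(σ² + n·σ₀²) = 2672.89·4970.25/37044.93 = 358.616726.
Posterior SD = √σₙ² = √(2672.89·4970.25/37044.93) = 18.9372.

18.9372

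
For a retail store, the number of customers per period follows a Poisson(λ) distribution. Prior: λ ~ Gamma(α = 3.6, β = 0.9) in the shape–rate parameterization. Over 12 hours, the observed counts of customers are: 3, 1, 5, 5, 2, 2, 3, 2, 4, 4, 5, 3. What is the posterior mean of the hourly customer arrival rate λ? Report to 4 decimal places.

With a Gamma(shape α, rate β) prior, the Poisson likelihood is conjugate: the posterior is Gamma(α + ΣXᵢ, β + n).
Sum of counts S = 39 over n = 12 hours.
Posterior: Gamma(α+S, β+n) = Gamma(3.6+39, 0.9+12) = Gamma(42.6, 12.9).
Posterior mean = α/β = 42.6/12.9 = 3.3023.

3.3023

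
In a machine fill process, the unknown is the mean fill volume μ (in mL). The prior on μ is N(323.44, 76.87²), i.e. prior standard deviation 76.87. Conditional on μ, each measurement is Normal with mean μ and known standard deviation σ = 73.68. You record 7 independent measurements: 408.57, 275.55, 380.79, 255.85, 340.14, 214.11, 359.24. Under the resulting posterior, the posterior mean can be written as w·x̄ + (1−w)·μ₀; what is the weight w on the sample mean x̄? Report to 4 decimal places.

0.8840

For Normal data with known variance σ², a Normal(μ₀, σ₀²) prior on μ is conjugate. Posterior precision = 1/σ₀² + n/σ²; posterior mean is the precision-weighted average of μ₀ and x̄.
σ₀² = 76.87² = 5908.9969, σ² = 73.68² = 5428.7424. Prior precision 1/σ₀² = 1/5908.9969; data precision n/σ² = 7/5428.7424.
w = (n/σ²)/(1/σ₀² + n/σ²) = n·σ₀²/(σ² + n·σ₀²) = 7·5908.9969/(5428.7424 + 7·5908.9969) = 41362.9783/46791.7207 = 0.8840.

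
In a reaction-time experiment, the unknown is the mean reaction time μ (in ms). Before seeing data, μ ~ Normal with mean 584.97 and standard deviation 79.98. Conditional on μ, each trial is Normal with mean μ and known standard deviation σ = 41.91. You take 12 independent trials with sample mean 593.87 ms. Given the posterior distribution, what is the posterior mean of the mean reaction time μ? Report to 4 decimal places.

593.6709

For Normal data with known variance σ², a Normal(μ₀, σ₀²) prior on μ is conjugate. Posterior precision = 1/σ₀² + n/σ²; posterior mean is the precision-weighted average of μ₀ and x̄.
n·x̄ = 12·593.87 = 7126.44.
σ₀² = 79.98² = 6396.8004, σ² = 41.91² = 1756.4481; σ² + n·σ₀² = 1756.4481 + 12·6396.8004 = 78518.0529.
Posterior mean = (μ₀/σ₀² + n·x̄/σ²)/(1/σ₀² + n/σ²) = (σ²·μ₀ + σ₀²·n·x̄)/(σ² + n·σ₀²) = (1756.4481·584.97 + 6396.8004·7126.44)/78518.0529 = 46613883.687633/78518.0529 = 593.6709.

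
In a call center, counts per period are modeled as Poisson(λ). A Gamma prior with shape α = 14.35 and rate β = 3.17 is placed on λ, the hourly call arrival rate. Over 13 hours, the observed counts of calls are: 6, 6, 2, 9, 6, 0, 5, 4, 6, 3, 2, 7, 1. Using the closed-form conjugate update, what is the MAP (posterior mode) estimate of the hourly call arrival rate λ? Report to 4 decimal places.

With a Gamma(shape α, rate β) prior, the Poisson likelihood is conjugate: the posterior is Gamma(α + ΣXᵢ, β + n).
Sum of counts S = 57 over n = 13 hours.
Posterior: Gamma(α+S, β+n) = Gamma(14.35+57, 3.17+13) = Gamma(71.35, 16.17).
Mode of Gamma(α,β) for α≥1 is (α−1)/β = 70.35/16.17 = 4.3506.

4.3506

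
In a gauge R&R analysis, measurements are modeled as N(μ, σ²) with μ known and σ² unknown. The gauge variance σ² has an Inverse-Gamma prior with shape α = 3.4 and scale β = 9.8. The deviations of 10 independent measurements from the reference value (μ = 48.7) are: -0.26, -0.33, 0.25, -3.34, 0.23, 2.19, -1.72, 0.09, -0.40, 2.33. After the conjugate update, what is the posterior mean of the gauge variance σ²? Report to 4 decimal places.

With known mean μ and an Inverse-Gamma(α, β) prior on σ², the Normal likelihood is conjugate: posterior is Inv-Gamma(α + n/2, β + Σ(xᵢ−μ)²/2).
Σ(xᵢ−μ)² = (-0.26)² + (-0.33)² + (0.25)² + (-3.34)² + (0.23)² + (2.19)² + (-1.72)² + (0.09)² + (-0.40)² + (2.33)² = 24.7990.
Posterior: Inv-Gamma(3.4 + 10/2, 9.8 + 24.7990/2) = Inv-Gamma(8.40, 22.19950).
E[σ²|data] = β/(α−1) = 22.19950/7.40 = 2.9999.

2.9999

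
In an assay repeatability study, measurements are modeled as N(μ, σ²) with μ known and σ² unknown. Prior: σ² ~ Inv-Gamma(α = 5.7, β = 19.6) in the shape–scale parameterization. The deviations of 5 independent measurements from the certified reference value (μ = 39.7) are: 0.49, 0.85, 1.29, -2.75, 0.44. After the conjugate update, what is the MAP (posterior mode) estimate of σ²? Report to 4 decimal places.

2.6947

With known mean μ and an Inverse-Gamma(α, β) prior on σ², the Normal likelihood is conjugate: posterior is Inv-Gamma(α + n/2, β + Σ(xᵢ−μ)²/2).
Σ(xᵢ−μ)² = (0.49)² + (0.85)² + (1.29)² + (-2.75)² + (0.44)² = 10.3828.
Posterior: Inv-Gamma(5.7 + 5/2, 19.6 + 10.3828/2) = Inv-Gamma(8.20, 24.79140).
Mode = β/(α+1) = 24.79140/9.20 = 2.6947.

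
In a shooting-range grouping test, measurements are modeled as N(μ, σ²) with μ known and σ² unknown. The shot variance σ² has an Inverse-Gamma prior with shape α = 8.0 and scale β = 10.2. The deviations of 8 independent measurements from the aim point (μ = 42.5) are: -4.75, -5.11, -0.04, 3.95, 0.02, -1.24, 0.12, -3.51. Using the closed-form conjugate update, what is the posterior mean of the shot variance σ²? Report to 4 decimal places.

4.4796

With known mean μ and an Inverse-Gamma(α, β) prior on σ², the Normal likelihood is conjugate: posterior is Inv-Gamma(α + n/2, β + Σ(xᵢ−μ)²/2).
Σ(xᵢ−μ)² = (-4.75)² + (-5.11)² + (-0.04)² + (3.95)² + (0.02)² + (-1.24)² + (0.12)² + (-3.51)² = 78.1512.
Posterior: Inv-Gamma(8.0 + 8/2, 10.2 + 78.1512/2) = Inv-Gamma(12.00, 49.27560).
E[σ²|data] = β/(α−1) = 49.27560/11.00 = 4.4796.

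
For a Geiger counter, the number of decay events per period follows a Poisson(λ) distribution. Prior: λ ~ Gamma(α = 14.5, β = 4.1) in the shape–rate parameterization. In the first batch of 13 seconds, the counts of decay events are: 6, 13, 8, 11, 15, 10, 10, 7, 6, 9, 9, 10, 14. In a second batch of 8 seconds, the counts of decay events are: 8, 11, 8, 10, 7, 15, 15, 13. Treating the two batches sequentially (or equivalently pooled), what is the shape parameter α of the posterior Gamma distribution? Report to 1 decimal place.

With a Gamma(shape α, rate β) prior, the Poisson likelihood is conjugate: the posterior is Gamma(α + ΣXᵢ, β + n).
Batch 1: sum of counts S = 128 over n = 13 seconds.
After batch 1: Gamma(α+S, β+n) = Gamma(14.5+128, 4.1+13) = Gamma(142.5, 17.1).
Batch 2: sum of counts S = 87 over n = 8 seconds.
After batch 2: Gamma(α+S, β+n) = Gamma(142.5+87, 17.1+8) = Gamma(229.5, 25.1).
Posterior α = 229.5.

229.5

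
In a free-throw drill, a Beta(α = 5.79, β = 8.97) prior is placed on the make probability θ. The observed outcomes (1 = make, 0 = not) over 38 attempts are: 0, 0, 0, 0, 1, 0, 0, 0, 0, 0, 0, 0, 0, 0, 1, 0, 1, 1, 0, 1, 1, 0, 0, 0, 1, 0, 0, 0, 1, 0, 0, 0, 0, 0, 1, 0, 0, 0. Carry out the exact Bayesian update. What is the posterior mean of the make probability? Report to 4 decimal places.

The Beta prior is conjugate to a Binomial/Bernoulli likelihood; the update adds successes to α and failures to β.
Posterior: Beta(α+k, β+n−k) = Beta(5.79+9, 8.97+29) = Beta(14.79, 37.97).
Posterior mean = α/(α+β) = 14.79/52.76 = 0.2803.

0.2803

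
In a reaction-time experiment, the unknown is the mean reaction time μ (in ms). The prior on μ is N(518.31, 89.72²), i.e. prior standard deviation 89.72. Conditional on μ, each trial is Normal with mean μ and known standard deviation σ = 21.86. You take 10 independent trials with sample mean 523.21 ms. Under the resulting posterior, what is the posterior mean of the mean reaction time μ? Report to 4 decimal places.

523.1811

For Normal data with known variance σ², a Normal(μ₀, σ₀²) prior on μ is conjugate. Posterior precision = 1/σ₀² + n/σ²; posterior mean is the precision-weighted average of μ₀ and x̄.
n·x̄ = 10·523.21 = 5232.1.
σ₀² = 89.72² = 8049.6784, σ² = 21.86² = 477.8596; σ² + n·σ₀² = 477.8596 + 10·8049.6784 = 80974.6436.
Posterior mean = (μ₀/σ₀² + n·x̄/σ²)/(1/σ₀² + n/σ²) = (σ²·μ₀ + σ₀²·n·x̄)/(σ² + n·σ₀²) = (477.8596·518.31 + 8049.6784·5232.1)/80974.6436 = 42364401.765916/80974.6436 = 523.1811.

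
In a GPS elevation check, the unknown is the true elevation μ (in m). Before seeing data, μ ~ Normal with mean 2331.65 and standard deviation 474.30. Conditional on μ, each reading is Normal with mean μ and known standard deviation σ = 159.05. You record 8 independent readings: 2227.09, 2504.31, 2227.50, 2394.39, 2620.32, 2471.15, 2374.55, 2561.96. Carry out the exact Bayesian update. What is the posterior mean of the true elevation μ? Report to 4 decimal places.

For Normal data with known variance σ², a Normal(μ₀, σ₀²) prior on μ is conjugate. Posterior precision = 1/σ₀² + n/σ²; posterior mean is the precision-weighted average of μ₀ and x̄.
Σxᵢ = 2227.09 + 2504.31 + 2227.50 + 2394.39 + 2620.32 + 2471.15 + 2374.55 + 2561.96 = 19381.27, so n·x̄ = 19381.27.
σ₀² = 474.30² = 224960.49, σ² = 159.05² = 25296.9025; σ² + n·σ₀² = 25296.9025 + 8·224960.49 = 1824980.8225.
Posterior mean = (μ₀/σ₀² + n·x̄/σ²)/(1/σ₀² + n/σ²) = (σ²·μ₀ + σ₀²·n·x̄)/(σ² + n·σ₀²) = (25296.9025·2331.65 + 224960.49·19381.27)/1824980.8225 = 4419003518.736425/1824980.8225 = 2421.3972.

2421.3972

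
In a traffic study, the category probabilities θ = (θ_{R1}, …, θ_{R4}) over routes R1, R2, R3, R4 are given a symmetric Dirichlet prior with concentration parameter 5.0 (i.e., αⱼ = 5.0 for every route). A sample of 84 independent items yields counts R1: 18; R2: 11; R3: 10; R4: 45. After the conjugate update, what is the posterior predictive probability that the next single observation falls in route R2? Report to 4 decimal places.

0.1538

The Dirichlet prior is conjugate to the Multinomial likelihood: each posterior αⱼ = prior αⱼ + observed count nⱼ.
Posterior concentration: (23.0, 16.0, 15.0, 50.0), total = 104.0.
P(next = R2 | data) = α_{R2}/Σα = 0.1538.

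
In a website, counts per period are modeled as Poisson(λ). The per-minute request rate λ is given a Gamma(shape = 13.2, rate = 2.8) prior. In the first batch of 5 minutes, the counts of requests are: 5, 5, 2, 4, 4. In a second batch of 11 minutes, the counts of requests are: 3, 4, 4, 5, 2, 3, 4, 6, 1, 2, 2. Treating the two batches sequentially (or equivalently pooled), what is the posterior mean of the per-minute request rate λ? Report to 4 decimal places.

With a Gamma(shape α, rate β) prior, the Poisson likelihood is conjugate: the posterior is Gamma(α + ΣXᵢ, β + n).
Batch 1: sum of counts S = 20 over n = 5 minutes.
After batch 1: Gamma(α+S, β+n) = Gamma(13.2+20, 2.8+5) = Gamma(33.2, 7.8).
Batch 2: sum of counts S = 36 over n = 11 minutes.
After batch 2: Gamma(α+S, β+n) = Gamma(33.2+36, 7.8+11) = Gamma(69.2, 18.8).
Posterior mean = α/β = 69.2/18.8 = 3.6809.

3.6809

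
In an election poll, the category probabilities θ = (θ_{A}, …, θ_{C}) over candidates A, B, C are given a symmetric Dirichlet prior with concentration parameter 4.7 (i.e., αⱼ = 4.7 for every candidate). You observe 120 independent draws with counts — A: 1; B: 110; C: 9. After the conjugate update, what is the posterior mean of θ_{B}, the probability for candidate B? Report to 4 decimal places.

0.8553

The Dirichlet prior is conjugate to the Multinomial likelihood: each posterior αⱼ = prior αⱼ + observed count nⱼ.
Posterior concentration: (5.7, 114.7, 13.7), total = 134.1.
E[θ_{B}|data] = α_{B}/Σα = 114.7/134.1 = 0.8553.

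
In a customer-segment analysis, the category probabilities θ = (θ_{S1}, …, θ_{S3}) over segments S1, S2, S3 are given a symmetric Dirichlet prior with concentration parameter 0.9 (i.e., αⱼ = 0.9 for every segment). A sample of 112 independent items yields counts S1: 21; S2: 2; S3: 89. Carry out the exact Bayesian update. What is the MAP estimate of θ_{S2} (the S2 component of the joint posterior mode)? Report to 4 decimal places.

0.0170

The Dirichlet prior is conjugate to the Multinomial likelihood: each posterior αⱼ = prior αⱼ + observed count nⱼ.
Posterior concentration: (21.9, 2.9, 89.9), total = 114.7.
Joint mode component: (α_{S2}−1)/(Σα−K) = 1.9/111.7 = 0.0170.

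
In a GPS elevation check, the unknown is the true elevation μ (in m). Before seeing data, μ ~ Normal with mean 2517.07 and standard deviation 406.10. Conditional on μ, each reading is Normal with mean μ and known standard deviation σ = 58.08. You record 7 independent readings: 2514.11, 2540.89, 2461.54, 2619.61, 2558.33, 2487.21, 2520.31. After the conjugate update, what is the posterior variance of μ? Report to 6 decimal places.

480.494025

For Normal data with known variance σ², a Normal(μ₀, σ₀²) prior on μ is conjugate. Posterior precision = 1/σ₀² + n/σ²; posterior mean is the precision-weighted average of μ₀ and x̄.
σ₀² = 406.10² = 164917.21, σ² = 58.08² = 3373.2864; σ² + n·σ₀² = 3373.2864 + 7·164917.21 = 1157793.7564.
Posterior precision = 1/σ₀² + n/σ² = 1/164917.21 + 7/3373.2864 = (σ² + n·σ₀²)/(σ₀²σ²) = 1157793.7564/(164917.21·3373.2864); posterior variance σₙ² = σ₀²σ²/(σ² + n·σ₀²) = 164917.21·3373.2864/1157793.7564 = 480.494025.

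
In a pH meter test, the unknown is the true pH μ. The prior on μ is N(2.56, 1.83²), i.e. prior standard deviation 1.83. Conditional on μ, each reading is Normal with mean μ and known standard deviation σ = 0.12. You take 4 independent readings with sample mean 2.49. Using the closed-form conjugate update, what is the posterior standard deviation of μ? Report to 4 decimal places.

For Normal data with known variance σ², a Normal(μ₀, σ₀²) prior on μ is conjugate. Posterior precision = 1/σ₀² + n/σ²; posterior mean is the precision-weighted average of μ₀ and x̄.
σ₀² = 1.83² = 3.3489, σ² = 0.12² = 0.0144; σ² + n·σ₀² = 0.0144 + 4·3.3489 = 13.41.
Posterior precision = 1/σ₀² + n/σ² = 1/3.3489 + 4/0.0144 = (σ² + n·σ₀²)/(σ₀²σ²) = 13.41/(3.3489·0.0144); posterior variance σₙ² = σ₀²σ²/(σ² + n·σ₀²) = 3.3489·0.0144/13.41 = 0.003596.
Posterior SD = √σₙ² = √(3.3489·0.0144/13.41) = 0.0600.

0.0600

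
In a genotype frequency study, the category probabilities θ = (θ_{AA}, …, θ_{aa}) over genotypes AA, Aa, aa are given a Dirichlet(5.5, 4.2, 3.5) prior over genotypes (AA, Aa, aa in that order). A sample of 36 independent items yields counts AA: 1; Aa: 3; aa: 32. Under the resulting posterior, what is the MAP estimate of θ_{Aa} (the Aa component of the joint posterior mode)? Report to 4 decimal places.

The Dirichlet prior is conjugate to the Multinomial likelihood: each posterior αⱼ = prior αⱼ + observed count nⱼ.
Posterior concentration: (6.5, 7.2, 35.5), total = 49.2.
Joint mode component: (α_{Aa}−1)/(Σα−K) = 6.2/46.2 = 0.1342.

0.1342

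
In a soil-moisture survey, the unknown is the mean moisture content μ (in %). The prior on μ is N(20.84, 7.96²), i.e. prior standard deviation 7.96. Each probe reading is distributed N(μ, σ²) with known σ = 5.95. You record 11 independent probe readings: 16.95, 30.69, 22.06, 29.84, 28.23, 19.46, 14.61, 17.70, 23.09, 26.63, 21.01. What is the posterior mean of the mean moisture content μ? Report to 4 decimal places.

22.6594

For Normal data with known variance σ², a Normal(μ₀, σ₀²) prior on μ is conjugate. Posterior precision = 1/σ₀² + n/σ²; posterior mean is the precision-weighted average of μ₀ and x̄.
Σxᵢ = 16.95 + 30.69 + 22.06 + 29.84 + 28.23 + 19.46 + 14.61 + 17.70 + 23.09 + 26.63 + 21.01 = 250.27, so n·x̄ = 250.27.
σ₀² = 7.96² = 63.3616, σ² = 5.95² = 35.4025; σ² + n·σ₀² = 35.4025 + 11·63.3616 = 732.3801.
Posterior mean = (μ₀/σ₀² + n·x̄/σ²)/(1/σ₀² + n/σ²) = (σ²·μ₀ + σ₀²·n·x̄)/(σ² + n·σ₀²) = (35.4025·20.84 + 63.3616·250.27)/732.3801 = 16595.295732/732.3801 = 22.6594.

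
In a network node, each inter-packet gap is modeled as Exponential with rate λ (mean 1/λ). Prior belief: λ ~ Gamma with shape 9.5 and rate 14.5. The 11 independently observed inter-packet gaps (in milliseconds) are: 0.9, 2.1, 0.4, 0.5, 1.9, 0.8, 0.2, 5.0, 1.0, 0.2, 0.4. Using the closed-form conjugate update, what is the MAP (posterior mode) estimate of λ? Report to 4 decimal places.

With a Gamma(shape α, rate β) prior on the exponential rate λ, the posterior after n observations with total T = Σxᵢ is Gamma(α+n, β+T).
Sum of observations T = 13.4 milliseconds; n = 11.
Posterior: Gamma(9.5+11, 14.5+13.4) = Gamma(20.5, 27.9).
Mode = (α−1)/β = 0.6989.

0.6989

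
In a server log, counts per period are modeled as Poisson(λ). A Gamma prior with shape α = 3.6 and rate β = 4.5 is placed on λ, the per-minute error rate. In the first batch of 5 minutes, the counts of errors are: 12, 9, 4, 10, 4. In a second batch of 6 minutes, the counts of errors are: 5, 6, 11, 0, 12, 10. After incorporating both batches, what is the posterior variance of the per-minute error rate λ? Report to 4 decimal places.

0.3605

With a Gamma(shape α, rate β) prior, the Poisson likelihood is conjugate: the posterior is Gamma(α + ΣXᵢ, β + n).
Batch 1: sum of counts S = 39 over n = 5 minutes.
After batch 1: Gamma(α+S, β+n) = Gamma(3.6+39, 4.5+5) = Gamma(42.6, 9.5).
Batch 2: sum of counts S = 44 over n = 6 minutes.
After batch 2: Gamma(α+S, β+n) = Gamma(42.6+44, 9.5+6) = Gamma(86.6, 15.5).
Var = α/β² = 86.6/15.5² = 0.3605.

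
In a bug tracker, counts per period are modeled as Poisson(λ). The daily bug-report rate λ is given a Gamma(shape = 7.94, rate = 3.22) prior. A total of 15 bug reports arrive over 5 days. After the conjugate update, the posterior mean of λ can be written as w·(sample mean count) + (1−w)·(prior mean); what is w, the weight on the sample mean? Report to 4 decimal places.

With a Gamma(shape α, rate β) prior, the Poisson likelihood is conjugate: the posterior is Gamma(α + ΣXᵢ, β + n).
Posterior mean = (α₀+S)/(β₀+n) = [n/(β₀+n)]·(S/n) + [β₀/(β₀+n)]·(α₀/β₀), so only n and β₀ enter the weight.
Weight on data w = n/(β₀+n) = 5/(3.22+5) = 5/8.22 = 0.6083.

0.6083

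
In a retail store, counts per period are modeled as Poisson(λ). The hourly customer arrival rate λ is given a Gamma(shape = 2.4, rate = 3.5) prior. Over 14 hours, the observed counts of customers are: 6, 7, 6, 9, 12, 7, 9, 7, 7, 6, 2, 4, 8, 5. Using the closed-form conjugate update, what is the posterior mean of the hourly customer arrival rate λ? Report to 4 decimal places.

With a Gamma(shape α, rate β) prior, the Poisson likelihood is conjugate: the posterior is Gamma(α + ΣXᵢ, β + n).
Sum of counts S = 95 over n = 14 hours.
Posterior: Gamma(α+S, β+n) = Gamma(2.4+95, 3.5+14) = Gamma(97.4, 17.5).
Posterior mean = α/β = 97.4/17.5 = 5.5657.

5.5657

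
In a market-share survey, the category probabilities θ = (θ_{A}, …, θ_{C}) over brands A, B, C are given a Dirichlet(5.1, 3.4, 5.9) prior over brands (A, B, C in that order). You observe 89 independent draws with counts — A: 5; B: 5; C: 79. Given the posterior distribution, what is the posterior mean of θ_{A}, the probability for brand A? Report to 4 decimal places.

0.0977

The Dirichlet prior is conjugate to the Multinomial likelihood: each posterior αⱼ = prior αⱼ + observed count nⱼ.
Posterior concentration: (10.1, 8.4, 84.9), total = 103.4.
E[θ_{A}|data] = α_{A}/Σα = 10.1/103.4 = 0.0977.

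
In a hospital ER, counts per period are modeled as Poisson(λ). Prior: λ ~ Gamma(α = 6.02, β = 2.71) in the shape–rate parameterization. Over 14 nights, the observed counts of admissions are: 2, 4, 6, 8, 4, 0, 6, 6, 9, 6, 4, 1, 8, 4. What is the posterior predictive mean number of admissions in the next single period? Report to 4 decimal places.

4.4297

With a Gamma(shape α, rate β) prior, the Poisson likelihood is conjugate: the posterior is Gamma(α + ΣXᵢ, β + n).
Sum of counts S = 68 over n = 14 nights.
Posterior: Gamma(α+S, β+n) = Gamma(6.02+68, 2.71+14) = Gamma(74.02, 16.71).
The predictive distribution for one future period is NegBinom with mean α/β = 4.4297.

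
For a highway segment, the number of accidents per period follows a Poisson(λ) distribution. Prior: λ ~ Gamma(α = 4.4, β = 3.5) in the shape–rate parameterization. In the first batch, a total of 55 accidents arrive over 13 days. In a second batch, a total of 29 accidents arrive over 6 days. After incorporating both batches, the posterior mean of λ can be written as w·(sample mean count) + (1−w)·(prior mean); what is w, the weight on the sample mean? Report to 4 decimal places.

0.8444

With a Gamma(shape α, rate β) prior, the Poisson likelihood is conjugate: the posterior is Gamma(α + ΣXᵢ, β + n).
Total number of days: n = 13 + 6 = 19.
Posterior mean = (α₀+S)/(β₀+n) = [n/(β₀+n)]·(S/n) + [β₀/(β₀+n)]·(α₀/β₀), so only n and β₀ enter the weight.
Weight on data w = n/(β₀+n) = 19/(3.5+19) = 19/22.5 = 0.8444.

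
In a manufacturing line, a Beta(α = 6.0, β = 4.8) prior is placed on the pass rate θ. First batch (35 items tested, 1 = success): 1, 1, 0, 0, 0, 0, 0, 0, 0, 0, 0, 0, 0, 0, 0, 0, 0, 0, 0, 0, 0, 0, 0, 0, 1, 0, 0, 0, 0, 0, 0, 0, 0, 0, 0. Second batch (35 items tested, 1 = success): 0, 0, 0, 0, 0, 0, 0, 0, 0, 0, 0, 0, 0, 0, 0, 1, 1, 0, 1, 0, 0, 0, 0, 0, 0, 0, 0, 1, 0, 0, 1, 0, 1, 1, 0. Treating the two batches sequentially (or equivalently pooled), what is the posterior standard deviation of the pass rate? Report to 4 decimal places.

0.0441

The Beta prior is conjugate to a Binomial/Bernoulli likelihood; the update adds successes to α and failures to β.
After batch 1: Beta(6.0+3, 4.8+32) = Beta(9.0, 36.8).
After batch 2: Beta(9.0+7, 36.8+28) = Beta(16.0, 64.8).
Var = αβ/((α+β)²(α+β+1)) = 16.0·64.8/(80.8²·81.8) = 0.00194142; SD = √0.00194142 = 0.0441.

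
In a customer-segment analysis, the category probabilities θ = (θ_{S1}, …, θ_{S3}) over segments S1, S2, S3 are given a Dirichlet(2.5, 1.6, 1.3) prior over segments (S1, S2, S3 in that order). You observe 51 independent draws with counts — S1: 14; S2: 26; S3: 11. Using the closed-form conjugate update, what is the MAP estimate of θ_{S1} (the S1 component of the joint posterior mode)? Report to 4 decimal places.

The Dirichlet prior is conjugate to the Multinomial likelihood: each posterior αⱼ = prior αⱼ + observed count nⱼ.
Posterior concentration: (16.5, 27.6, 12.3), total = 56.4.
Joint mode component: (α_{S1}−1)/(Σα−K) = 15.5/53.4 = 0.2903.

0.2903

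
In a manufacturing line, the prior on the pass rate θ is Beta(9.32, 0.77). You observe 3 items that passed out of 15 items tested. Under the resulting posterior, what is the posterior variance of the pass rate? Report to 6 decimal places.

0.009579

The Beta prior is conjugate to a Binomial/Bernoulli likelihood; the update adds successes to α and failures to β.
Posterior: Beta(α+k, β+n−k) = Beta(9.32+3, 0.77+12) = Beta(12.32, 12.77).
Var = αβ/((α+β)²(α+β+1)) = 12.32·12.77/(25.09²·26.09) = 0.009579.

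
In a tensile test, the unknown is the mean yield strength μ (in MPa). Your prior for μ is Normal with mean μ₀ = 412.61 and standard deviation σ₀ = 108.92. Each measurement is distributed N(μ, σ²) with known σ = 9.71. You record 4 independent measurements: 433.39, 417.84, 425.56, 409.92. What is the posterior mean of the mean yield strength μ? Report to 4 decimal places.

421.6595

For Normal data with known variance σ², a Normal(μ₀, σ₀²) prior on μ is conjugate. Posterior precision = 1/σ₀² + n/σ²; posterior mean is the precision-weighted average of μ₀ and x̄.
Σxᵢ = 433.39 + 417.84 + 425.56 + 409.92 = 1686.71, so n·x̄ = 1686.71.
σ₀² = 108.92² = 11863.5664, σ² = 9.71² = 94.2841; σ² + n·σ₀² = 94.2841 + 4·11863.5664 = 47548.5497.
Posterior mean = (μ₀/σ₀² + n·x̄/σ²)/(1/σ₀² + n/σ²) = (σ²·μ₀ + σ₀²·n·x̄)/(σ² + n·σ₀²) = (94.2841·412.61 + 11863.5664·1686.71)/47548.5497 = 20049298.645045/47548.5497 = 421.6595.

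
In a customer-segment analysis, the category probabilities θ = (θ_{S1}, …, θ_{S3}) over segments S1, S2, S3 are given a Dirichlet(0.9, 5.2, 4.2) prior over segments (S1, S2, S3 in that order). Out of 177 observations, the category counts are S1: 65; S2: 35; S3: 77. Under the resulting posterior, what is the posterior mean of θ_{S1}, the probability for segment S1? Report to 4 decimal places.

The Dirichlet prior is conjugate to the Multinomial likelihood: each posterior αⱼ = prior αⱼ + observed count nⱼ.
Posterior concentration: (65.9, 40.2, 81.2), total = 187.3.
E[θ_{S1}|data] = α_{S1}/Σα = 65.9/187.3 = 0.3518.

0.3518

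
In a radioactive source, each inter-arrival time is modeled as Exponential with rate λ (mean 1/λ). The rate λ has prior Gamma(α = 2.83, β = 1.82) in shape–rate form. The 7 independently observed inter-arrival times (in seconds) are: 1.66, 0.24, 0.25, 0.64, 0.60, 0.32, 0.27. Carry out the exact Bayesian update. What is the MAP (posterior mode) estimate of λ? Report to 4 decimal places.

With a Gamma(shape α, rate β) prior on the exponential rate λ, the posterior after n observations with total T = Σxᵢ is Gamma(α+n, β+T).
Sum of observations T = 3.98 seconds; n = 7.
Posterior: Gamma(2.83+7, 1.82+3.98) = Gamma(9.83, 5.80).
Mode = (α−1)/β = 1.5224.

1.5224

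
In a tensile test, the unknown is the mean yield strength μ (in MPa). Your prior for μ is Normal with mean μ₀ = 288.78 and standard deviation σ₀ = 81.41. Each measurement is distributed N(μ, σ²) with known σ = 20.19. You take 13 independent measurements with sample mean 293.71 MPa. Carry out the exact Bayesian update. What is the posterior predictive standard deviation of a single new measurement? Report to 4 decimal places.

For Normal data with known variance σ², a Normal(μ₀, σ₀²) prior on μ is conjugate. Posterior precision = 1/σ₀² + n/σ²; posterior mean is the precision-weighted average of μ₀ and x̄.
σ₀² = 81.41² = 6627.5881, σ² = 20.19² = 407.6361; σ² + n·σ₀² = 407.6361 + 13·6627.5881 = 86566.2814.
Posterior precision = 1/σ₀² + n/σ² = 1/6627.5881 + 13/407.6361 = (σ² + n·σ₀²)/(σ₀²σ²) = 86566.2814/(6627.5881·407.6361); posterior variance σₙ² = σ₀²σ²/(σ² + n·σ₀²) = 6627.5881·407.6361/86566.2814 = 31.208966.
Predictive variance for one new observation = σₙ² + σ² = 6627.5881·407.6361/86566.2814 + 407.6361 = σ²·(σ₀² + 86566.2814)/86566.2814 = 407.6361·93193.8695/86566.2814 = 438.845066; SD = √(407.6361·93193.8695/86566.2814) = 20.9486.

20.9486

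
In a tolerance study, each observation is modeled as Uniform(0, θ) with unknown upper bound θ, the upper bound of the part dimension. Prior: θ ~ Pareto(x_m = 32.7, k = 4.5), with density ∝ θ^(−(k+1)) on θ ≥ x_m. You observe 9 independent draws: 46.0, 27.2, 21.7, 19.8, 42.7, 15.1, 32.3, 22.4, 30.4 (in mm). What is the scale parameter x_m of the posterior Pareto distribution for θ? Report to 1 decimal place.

A Pareto(scale x_m, shape k) prior on the upper bound θ of Uniform(0, θ) is conjugate: posterior is Pareto(max(x_m, max xᵢ), k + n).
Sample maximum = 46.0; prior scale x_m = 32.7 → posterior scale = max = 46.0.
Posterior shape = 4.5 + 9 = 13.5.
Posterior scale x_m = 46.0.

46.0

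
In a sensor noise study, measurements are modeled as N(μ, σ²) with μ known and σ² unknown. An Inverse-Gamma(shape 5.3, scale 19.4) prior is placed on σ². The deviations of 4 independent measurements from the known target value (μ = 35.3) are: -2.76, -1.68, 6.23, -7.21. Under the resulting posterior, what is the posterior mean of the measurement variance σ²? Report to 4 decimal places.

11.1140

With known mean μ and an Inverse-Gamma(α, β) prior on σ², the Normal likelihood is conjugate: posterior is Inv-Gamma(α + n/2, β + Σ(xᵢ−μ)²/2).
Σ(xᵢ−μ)² = (-2.76)² + (-1.68)² + (6.23)² + (-7.21)² = 101.2370.
Posterior: Inv-Gamma(5.3 + 4/2, 19.4 + 101.2370/2) = Inv-Gamma(7.30, 70.01850).
E[σ²|data] = β/(α−1) = 70.01850/6.30 = 11.1140.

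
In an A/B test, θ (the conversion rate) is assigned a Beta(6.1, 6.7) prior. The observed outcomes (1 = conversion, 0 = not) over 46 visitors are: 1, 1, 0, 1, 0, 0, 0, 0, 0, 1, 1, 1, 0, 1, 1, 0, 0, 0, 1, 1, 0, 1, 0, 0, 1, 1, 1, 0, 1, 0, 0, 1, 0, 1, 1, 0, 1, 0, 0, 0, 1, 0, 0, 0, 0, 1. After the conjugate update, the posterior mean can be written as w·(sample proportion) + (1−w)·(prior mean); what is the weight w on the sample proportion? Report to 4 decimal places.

0.7823

The Beta prior is conjugate to a Binomial/Bernoulli likelihood; the update adds successes to α and failures to β.
Posterior mean = (α₀+k)/(α₀+β₀+n) = [n/(α₀+β₀+n)]·(k/n) + [(α₀+β₀)/(α₀+β₀+n)]·α₀/(α₀+β₀), so only n and the prior enter the weight.
The weight on the data is w = n/(α₀+β₀+n) = 46/(6.1+6.7+46) = 46/58.8 = 0.7823.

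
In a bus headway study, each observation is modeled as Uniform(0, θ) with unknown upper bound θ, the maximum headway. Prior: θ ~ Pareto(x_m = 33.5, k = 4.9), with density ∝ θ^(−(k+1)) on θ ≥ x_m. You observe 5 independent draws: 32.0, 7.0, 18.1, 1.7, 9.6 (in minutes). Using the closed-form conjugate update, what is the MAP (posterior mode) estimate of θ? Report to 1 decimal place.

A Pareto(scale x_m, shape k) prior on the upper bound θ of Uniform(0, θ) is conjugate: posterior is Pareto(max(x_m, max xᵢ), k + n).
Sample maximum = 32.0; prior scale x_m = 33.5 → posterior scale = max = 33.5.
Posterior shape = 4.9 + 5 = 9.9.
The Pareto density is decreasing on [x_m, ∞), so the mode is x_m = 33.5.

33.5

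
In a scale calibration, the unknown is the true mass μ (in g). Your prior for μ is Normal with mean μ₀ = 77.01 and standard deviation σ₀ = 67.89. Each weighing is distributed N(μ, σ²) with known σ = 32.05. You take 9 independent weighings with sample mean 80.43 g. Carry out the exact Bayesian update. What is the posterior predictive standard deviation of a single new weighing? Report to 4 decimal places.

For Normal data with known variance σ², a Normal(μ₀, σ₀²) prior on μ is conjugate. Posterior precision = 1/σ₀² + n/σ²; posterior mean is the precision-weighted average of μ₀ and x̄.
σ₀² = 67.89² = 4609.0521, σ² = 32.05² = 1027.2025; σ² + n·σ₀² = 1027.2025 + 9·4609.0521 = 42508.6714.
Posterior precision = 1/σ₀² + n/σ² = 1/4609.0521 + 9/1027.2025 = (σ² + n·σ₀²)/(σ₀²σ²) = 42508.6714/(4609.0521·1027.2025); posterior variance σₙ² = σ₀²σ²/(σ² + n·σ₀²) = 4609.0521·1027.2025/42508.6714 = 111.375625.
Predictive variance for one new observation = σₙ² + σ² = 4609.0521·1027.2025/42508.6714 + 1027.2025 = σ²·(σ₀² + 42508.6714)/42508.6714 = 1027.2025·47117.7235/42508.6714 = 1138.578125; SD = √(1027.2025·47117.7235/42508.6714) = 33.7428.

33.7428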